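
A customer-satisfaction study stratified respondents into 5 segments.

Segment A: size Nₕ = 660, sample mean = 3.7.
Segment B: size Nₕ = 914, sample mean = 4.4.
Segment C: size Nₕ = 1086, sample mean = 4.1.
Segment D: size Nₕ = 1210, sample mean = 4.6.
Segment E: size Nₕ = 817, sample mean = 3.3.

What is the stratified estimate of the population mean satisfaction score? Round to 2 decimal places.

4.09

N = 4687; weights Wₕ = Nₕ/N = (0.1408, 0.1950, 0.2317, 0.2582, 0.1743).
x̄_st = Σ Wₕ·x̄ₕ = 0.1408·3.7 + 0.1950·4.4 + 0.2317·4.1 + 0.2582·4.6 + 0.1743·3.3 ≈ 4.0918...
→ 4.09.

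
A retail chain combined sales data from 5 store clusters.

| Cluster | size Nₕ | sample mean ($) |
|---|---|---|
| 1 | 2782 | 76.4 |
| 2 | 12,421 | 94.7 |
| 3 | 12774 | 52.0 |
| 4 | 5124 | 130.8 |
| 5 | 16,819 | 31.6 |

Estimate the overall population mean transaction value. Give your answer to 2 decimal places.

N = 49920; weights Wₕ = Nₕ/N = (0.0557, 0.2488, 0.2559, 0.1026, 0.3369).
x̄_st = Σ Wₕ·x̄ₕ = 0.0557·76.4 + 0.2488·94.7 + 0.2559·52.0 + 0.1026·130.8 + 0.3369·31.6 ≈ 65.1995...
→ 65.20.

65.20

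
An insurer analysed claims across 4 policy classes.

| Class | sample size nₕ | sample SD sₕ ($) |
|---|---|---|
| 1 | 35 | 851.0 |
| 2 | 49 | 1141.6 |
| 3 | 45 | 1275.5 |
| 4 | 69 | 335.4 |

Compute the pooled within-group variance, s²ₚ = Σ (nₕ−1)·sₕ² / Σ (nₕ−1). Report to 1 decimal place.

857793.8

Degrees of freedom: 34 + 48 + 44 + 68 = 194.
Σ(nₕ−1)sₕ² = 34·724201 + 48·1303250.56 + 44·1626900.25 + 68·112493.16 = 166412006.76.
s²ₚ = 166412006.76 / 194 = 857793.849... → 857793.8.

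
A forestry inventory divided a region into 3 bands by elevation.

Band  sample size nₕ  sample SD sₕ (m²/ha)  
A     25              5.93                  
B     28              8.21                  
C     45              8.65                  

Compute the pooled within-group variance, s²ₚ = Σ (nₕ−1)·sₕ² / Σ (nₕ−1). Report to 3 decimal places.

62.695

A: (25−1)·5.93² = 24·35.1649 = 843.9576
B: (28−1)·8.21² = 27·67.4041 = 1819.9107
C: (45−1)·8.65² = 44·74.8225 = 3292.19
Numerator = 5956.0583; denominator = Σ(nₕ−1) = 95.
s²ₚ = 5956.0583/95 = 62.69535... → 62.695.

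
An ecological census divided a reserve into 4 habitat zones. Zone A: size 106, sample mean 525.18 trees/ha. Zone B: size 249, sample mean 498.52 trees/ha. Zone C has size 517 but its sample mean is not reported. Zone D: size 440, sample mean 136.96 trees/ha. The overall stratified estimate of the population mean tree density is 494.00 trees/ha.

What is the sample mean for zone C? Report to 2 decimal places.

789.29

N = 106 + 249 + 517 + 440 = 1312.
Overall total = μ·N = 494.00·1312 = 648128.
Subtract the known strata: 106·525.18 + 249·498.52 + 440·136.96 = 240062.96.
Remaining total for zone C: 648128 − 240062.96 = 408065.04.
Divide by its size: 408065.04 / 517 = 789.2941... → 789.29.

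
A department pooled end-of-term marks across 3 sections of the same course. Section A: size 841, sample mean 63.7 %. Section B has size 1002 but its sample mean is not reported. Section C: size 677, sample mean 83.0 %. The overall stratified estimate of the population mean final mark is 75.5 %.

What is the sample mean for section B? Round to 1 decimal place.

N = 841 + 1002 + 677 = 2520.
Overall total = μ·N = 75.5·2520 = 190260.
Subtract the known strata: 841·63.7 + 677·83.0 = 109762.7.
Remaining total for section B: 190260 − 109762.7 = 80497.3.
Divide by its size: 80497.3 / 1002 = 80.337... → 80.3.

80.3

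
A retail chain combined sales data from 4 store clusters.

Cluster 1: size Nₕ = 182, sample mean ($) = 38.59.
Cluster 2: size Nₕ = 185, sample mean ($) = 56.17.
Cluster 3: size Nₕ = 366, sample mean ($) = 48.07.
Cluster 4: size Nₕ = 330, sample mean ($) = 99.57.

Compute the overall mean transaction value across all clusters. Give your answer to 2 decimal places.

N = 182 + 185 + 366 + 330 = 1063.
Overall mean = Σ (Nₕ/N)·x̄ₕ — weight by population share, not a simple average.
Σ Nₕx̄ₕ = 182·38.59 + 185·56.17 + 366·48.07 + 330·99.57 = 7023.38 + 10391.45 + 17593.62 + 32858.1 = 67866.55.
Divide by N: 67866.55 / 1063 = 63.8444... → 63.84.

63.84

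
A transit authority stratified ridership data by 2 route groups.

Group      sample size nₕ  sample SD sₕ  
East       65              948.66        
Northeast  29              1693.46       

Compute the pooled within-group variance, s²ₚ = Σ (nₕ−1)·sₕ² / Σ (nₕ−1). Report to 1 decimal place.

1498867.0

Degrees of freedom: 64 + 28 = 92.
Σ(nₕ−1)sₕ² = 64·899955.7956 + 28·2867806.7716 = 137895760.5232.
s²ₚ = 137895760.5232 / 92 = 1498866.962... → 1498867.0.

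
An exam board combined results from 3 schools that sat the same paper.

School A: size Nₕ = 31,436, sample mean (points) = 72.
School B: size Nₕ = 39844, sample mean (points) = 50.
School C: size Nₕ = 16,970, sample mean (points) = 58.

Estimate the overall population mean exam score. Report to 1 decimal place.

N = 88250; weights Wₕ = Nₕ/N = (0.3562, 0.4515, 0.1923).
x̄_st = Σ Wₕ·x̄ₕ = 0.3562·72 + 0.4515·50 + 0.1923·58 ≈ 59.375...
→ 59.4.

59.4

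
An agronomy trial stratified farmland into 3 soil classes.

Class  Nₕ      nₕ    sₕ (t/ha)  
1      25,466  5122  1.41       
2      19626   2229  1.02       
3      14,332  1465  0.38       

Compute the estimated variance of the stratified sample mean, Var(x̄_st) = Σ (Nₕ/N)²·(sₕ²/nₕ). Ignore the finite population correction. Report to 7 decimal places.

0.0001279

N = 59424. Term for each stratum: Wₕ²sₕ²/nₕ.
Var(x̄_st) = 0.0000712847 + 0.0000509132 + 0.0000057335 = 0.0001279314 → 0.0001279.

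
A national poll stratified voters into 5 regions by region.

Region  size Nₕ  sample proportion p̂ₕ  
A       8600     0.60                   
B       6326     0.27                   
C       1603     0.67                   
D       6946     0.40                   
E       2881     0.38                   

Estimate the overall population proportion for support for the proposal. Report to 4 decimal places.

Wₕ = Nₕ/N with N = 26356: 0.3263, 0.2400, 0.0608, 0.2635, 0.1093.
p̂_st = 0.3263·0.60 + 0.2400·0.27 + 0.0608·0.67 + 0.2635·0.40 + 0.1093·0.38 ≈ 0.448293... → 0.4483.

0.4483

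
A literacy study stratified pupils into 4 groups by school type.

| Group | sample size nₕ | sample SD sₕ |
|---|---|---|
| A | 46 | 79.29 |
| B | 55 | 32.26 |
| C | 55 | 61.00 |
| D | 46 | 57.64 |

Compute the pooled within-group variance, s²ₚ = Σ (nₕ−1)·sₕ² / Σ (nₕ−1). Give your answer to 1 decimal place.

3482.6

A: (46−1)·79.29² = 45·6286.9041 = 282910.6845
B: (55−1)·32.26² = 54·1040.7076 = 56198.2104
C: (55−1)·61.00² = 54·3721 = 200934
D: (46−1)·57.64² = 45·3322.3696 = 149506.632
Numerator = 689549.5269; denominator = Σ(nₕ−1) = 198.
s²ₚ = 689549.5269/198 = 3482.573... → 3482.6.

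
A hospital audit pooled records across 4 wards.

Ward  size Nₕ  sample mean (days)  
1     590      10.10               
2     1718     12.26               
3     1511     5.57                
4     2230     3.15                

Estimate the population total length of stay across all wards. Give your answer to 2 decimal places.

1: 590·10.10 = 5959
2: 1718·12.26 = 21062.68
3: 1511·5.57 = 8416.27
4: 2230·3.15 = 7024.5
τ̂ = Σ Nₕx̄ₕ = 42462.45.

42462.45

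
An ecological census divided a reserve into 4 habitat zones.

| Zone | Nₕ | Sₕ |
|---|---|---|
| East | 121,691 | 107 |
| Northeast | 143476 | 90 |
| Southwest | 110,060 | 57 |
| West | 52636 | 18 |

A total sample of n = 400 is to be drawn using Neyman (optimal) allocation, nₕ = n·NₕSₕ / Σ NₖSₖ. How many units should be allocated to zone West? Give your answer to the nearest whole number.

Σ NₕSₕ = 121691·107 + 143476·90 + 110060·57 + 52636·18 = 33154645.
Share for West: 947448/33154645 = 0.02858.
n_West = 400 × 0.02858 = 11.431... → 11.

11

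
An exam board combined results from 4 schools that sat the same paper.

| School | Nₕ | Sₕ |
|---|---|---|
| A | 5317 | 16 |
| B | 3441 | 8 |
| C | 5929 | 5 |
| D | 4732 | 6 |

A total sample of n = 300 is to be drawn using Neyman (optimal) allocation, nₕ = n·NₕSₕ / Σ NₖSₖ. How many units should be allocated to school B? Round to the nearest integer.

48

Σ NₕSₕ = 5317·16 + 3441·8 + 5929·5 + 4732·6 = 170637.
Share for B: 27528/170637 = 0.16132.
n_B = 300 × 0.16132 = 48.397... → 48.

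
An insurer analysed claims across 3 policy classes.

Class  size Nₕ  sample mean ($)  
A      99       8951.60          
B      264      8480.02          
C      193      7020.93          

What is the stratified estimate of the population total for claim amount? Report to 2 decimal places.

A: 99·8951.60 = 886208.4
B: 264·8480.02 = 2238725.28
C: 193·7020.93 = 1355039.49
τ̂ = Σ Nₕx̄ₕ = 4479973.17.

4479973.17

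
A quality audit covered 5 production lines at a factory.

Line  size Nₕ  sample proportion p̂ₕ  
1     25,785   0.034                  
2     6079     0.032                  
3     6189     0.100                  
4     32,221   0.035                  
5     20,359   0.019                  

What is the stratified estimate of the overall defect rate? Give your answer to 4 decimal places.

N = 25785 + 6079 + 6189 + 32221 + 20359 = 90633.
Overall proportion = Σ (Nₕ/N)·p̂ₕ.
Σ Nₕp̂ₕ = 876.69 + 194.528 + 618.9 + 1127.735 + 386.821 = 3204.674.
3204.674 / 90633 = 0.035359... → 0.0354.

0.0354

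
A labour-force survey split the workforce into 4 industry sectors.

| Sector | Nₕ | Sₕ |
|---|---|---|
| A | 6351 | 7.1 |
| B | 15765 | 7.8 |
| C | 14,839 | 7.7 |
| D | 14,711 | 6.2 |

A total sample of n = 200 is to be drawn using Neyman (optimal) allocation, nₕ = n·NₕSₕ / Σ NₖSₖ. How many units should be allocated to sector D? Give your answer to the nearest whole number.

A: NₕSₕ = 6351·7.1 = 45092.1
B: NₕSₕ = 15765·7.8 = 122967
C: NₕSₕ = 14839·7.7 = 114260.3
D: NₕSₕ = 14711·6.2 = 91208.2
Σ NₕSₕ = 373527.6.
n_D = 200·91208.2/373527.6 = 48.836... → 49.

49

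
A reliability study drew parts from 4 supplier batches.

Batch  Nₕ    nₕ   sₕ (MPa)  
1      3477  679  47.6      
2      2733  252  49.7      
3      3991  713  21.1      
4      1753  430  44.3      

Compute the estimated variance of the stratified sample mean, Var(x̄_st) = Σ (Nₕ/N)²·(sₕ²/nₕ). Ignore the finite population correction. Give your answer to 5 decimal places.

N = 11954. Term for each stratum: Wₕ²sₕ²/nₕ.
Var(x̄_st) = 0.28231049 + 0.51234794 + 0.06960050 + 0.09814684 = 0.96240577 → 0.96241.

0.96241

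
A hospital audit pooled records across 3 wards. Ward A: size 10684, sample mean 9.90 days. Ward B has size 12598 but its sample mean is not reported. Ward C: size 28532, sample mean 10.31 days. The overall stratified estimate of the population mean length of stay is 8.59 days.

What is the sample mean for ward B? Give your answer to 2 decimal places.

3.58

Σ Nₕx̄ₕ = N·μ, so 12598·x̄_B = 51814·8.59 − (10684·9.90 + 28532·10.31).
= 445082.26 − 399936.52 = 45145.74.
x̄_B = 45145.74 / 12598 = 3.5836... → 3.58.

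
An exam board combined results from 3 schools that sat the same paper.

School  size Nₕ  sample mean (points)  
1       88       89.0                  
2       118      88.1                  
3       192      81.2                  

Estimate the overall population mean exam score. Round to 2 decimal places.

N = 88 + 118 + 192 = 398.
The stratified mean weights each stratum mean by its population share Nₕ/N.
Σ Nₕx̄ₕ = 88·89.0 + 118·88.1 + 192·81.2 = 7832 + 10395.8 + 15590.4 = 33818.2.
Divide by N: 33818.2 / 398 = 84.9704... → 84.97.

84.97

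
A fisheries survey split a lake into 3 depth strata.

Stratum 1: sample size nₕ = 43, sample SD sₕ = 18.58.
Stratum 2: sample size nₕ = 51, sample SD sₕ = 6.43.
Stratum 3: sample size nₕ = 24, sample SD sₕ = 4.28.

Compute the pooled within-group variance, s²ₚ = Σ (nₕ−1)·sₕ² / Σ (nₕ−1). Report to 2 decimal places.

147.72

Degrees of freedom: 42 + 50 + 23 = 115.
Σ(nₕ−1)sₕ² = 42·345.2164 + 50·41.3449 + 23·18.3184 = 16987.657.
s²ₚ = 16987.657 / 115 = 147.7188... → 147.72.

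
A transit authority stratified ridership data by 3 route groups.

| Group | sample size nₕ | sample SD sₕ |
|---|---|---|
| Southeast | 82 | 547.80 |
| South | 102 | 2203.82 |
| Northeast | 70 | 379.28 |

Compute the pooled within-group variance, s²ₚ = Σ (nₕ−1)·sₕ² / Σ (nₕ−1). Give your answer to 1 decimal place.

Southeast: (82−1)·547.80² = 81·300084.84 = 24306872.04
South: (102−1)·2203.82² = 101·4856822.5924 = 490539081.8324
Northeast: (70−1)·379.28² = 69·143853.3184 = 9925878.9696
Numerator = 524771832.842; denominator = Σ(nₕ−1) = 251.
s²ₚ = 524771832.842/251 = 2090724.434... → 2090724.4.

2090724.4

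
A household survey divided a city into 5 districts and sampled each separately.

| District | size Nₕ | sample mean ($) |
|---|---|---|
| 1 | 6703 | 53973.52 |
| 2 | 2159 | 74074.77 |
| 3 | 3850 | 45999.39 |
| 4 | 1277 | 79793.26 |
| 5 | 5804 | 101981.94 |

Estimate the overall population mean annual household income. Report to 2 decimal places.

N = 19793; weights Wₕ = Nₕ/N = (0.3387, 0.1091, 0.1945, 0.0645, 0.2932).
x̄_st = Σ Wₕ·x̄ₕ = 0.3387·53973.52 + 0.1091·74074.77 + 0.1945·45999.39 + 0.0645·79793.26 + 0.2932·101981.94 ≈ 70358.6499...
→ 70358.65.

70358.65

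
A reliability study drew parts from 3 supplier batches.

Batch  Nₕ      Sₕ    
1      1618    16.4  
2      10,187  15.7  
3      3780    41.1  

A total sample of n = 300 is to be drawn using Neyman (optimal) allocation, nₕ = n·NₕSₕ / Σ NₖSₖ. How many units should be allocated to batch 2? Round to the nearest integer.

1: NₕSₕ = 1618·16.4 = 26535.2
2: NₕSₕ = 10187·15.7 = 159935.9
3: NₕSₕ = 3780·41.1 = 155358
Σ NₕSₕ = 341829.1.
n_2 = 300·159935.9/341829.1 = 140.365... → 140.

140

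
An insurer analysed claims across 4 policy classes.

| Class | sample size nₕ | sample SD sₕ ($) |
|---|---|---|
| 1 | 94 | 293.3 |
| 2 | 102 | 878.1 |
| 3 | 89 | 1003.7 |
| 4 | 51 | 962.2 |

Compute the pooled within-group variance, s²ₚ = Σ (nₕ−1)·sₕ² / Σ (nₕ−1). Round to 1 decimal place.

665124.0

Degrees of freedom: 93 + 101 + 88 + 50 = 332.
Σ(nₕ−1)sₕ² = 93·86024.89 + 101·771059.61 + 88·1007413.69 + 50·925828.84 = 220821182.1.
s²ₚ = 220821182.1 / 332 = 665124.042... → 665124.0.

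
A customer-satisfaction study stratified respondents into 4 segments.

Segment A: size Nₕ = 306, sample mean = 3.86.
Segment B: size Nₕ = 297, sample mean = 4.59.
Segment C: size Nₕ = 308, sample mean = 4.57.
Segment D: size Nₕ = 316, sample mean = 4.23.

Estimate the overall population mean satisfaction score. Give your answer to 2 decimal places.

4.31

x̄_st = (Σ Nₕx̄ₕ) / (Σ Nₕ) = (306·3.86 + 297·4.59 + 308·4.57 + 316·4.23) / 1227
= 5288.63 / 1227 = 4.3102... → 4.31.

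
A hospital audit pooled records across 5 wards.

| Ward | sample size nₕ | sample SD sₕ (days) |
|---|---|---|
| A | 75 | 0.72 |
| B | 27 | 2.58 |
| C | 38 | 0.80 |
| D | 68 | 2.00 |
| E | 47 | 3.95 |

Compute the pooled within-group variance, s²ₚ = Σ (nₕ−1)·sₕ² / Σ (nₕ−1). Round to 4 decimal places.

4.8833

A: (75−1)·0.72² = 74·0.5184 = 38.3616
B: (27−1)·2.58² = 26·6.6564 = 173.0664
C: (38−1)·0.80² = 37·0.64 = 23.68
D: (68−1)·2.00² = 67·4 = 268
E: (47−1)·3.95² = 46·15.6025 = 717.715
Numerator = 1220.823; denominator = Σ(nₕ−1) = 250.
s²ₚ = 1220.823/250 = 4.883292 → 4.8833.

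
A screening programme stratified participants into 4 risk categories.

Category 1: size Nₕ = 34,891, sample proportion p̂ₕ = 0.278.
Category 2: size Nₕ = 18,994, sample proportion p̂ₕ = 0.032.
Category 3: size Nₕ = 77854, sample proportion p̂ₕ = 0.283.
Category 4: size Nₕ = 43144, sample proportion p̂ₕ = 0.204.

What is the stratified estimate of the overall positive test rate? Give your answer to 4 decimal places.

N = 34891 + 18994 + 77854 + 43144 = 174883.
Overall proportion = Σ (Nₕ/N)·p̂ₕ.
Σ Nₕp̂ₕ = 9699.698 + 607.808 + 22032.682 + 8801.376 = 41141.564.
41141.564 / 174883 = 0.235252... → 0.2353.

0.2353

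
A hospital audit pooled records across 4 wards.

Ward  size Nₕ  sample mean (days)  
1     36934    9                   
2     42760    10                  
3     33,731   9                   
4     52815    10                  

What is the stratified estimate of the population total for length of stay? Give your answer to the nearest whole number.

Estimate total by summing Nₕ·x̄ₕ over strata.
36934·9 + 42760·10 + 33731·9 + 52815·10 = 332406 + 427600 + 303579 + 528150 = 1591735.

1591735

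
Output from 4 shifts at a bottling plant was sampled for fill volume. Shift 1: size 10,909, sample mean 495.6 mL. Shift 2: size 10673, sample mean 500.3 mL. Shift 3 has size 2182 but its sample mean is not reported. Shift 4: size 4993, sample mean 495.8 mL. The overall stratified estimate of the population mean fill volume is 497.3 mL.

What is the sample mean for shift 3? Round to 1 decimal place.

N = 10909 + 10673 + 2182 + 4993 = 28757.
Overall total = μ·N = 497.3·28757 = 14300856.1.
Subtract the known strata: 10909·495.6 + 10673·500.3 + 4993·495.8 = 13221731.7.
Remaining total for shift 3: 14300856.1 − 13221731.7 = 1079124.4.
Divide by its size: 1079124.4 / 2182 = 494.557... → 494.6.

494.6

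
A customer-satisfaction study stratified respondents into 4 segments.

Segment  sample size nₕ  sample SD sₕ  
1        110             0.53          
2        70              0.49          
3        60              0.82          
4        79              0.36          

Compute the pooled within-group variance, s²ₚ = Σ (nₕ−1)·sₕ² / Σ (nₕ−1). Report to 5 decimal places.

Degrees of freedom: 109 + 69 + 59 + 78 = 315.
Σ(nₕ−1)sₕ² = 109·0.2809 + 69·0.2401 + 59·0.6724 + 78·0.1296 = 96.9654.
s²ₚ = 96.9654 / 315 = 0.3078267... → 0.30783.

0.30783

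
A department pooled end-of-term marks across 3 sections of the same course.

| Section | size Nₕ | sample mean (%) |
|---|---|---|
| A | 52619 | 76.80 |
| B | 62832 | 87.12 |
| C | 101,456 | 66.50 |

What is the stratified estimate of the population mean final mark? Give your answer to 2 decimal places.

74.97

x̄_st = (Σ Nₕx̄ₕ) / (Σ Nₕ) = (52619·76.80 + 62832·87.12 + 101456·66.50) / 216907
= 16261887.04 / 216907 = 74.9717... → 74.97.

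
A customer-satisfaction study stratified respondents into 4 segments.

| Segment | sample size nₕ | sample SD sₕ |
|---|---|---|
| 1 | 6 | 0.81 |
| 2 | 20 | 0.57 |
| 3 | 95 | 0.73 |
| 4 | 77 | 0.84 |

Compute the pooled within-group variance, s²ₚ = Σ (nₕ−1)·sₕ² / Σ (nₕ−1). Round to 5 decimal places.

1: (6−1)·0.81² = 5·0.6561 = 3.2805
2: (20−1)·0.57² = 19·0.3249 = 6.1731
3: (95−1)·0.73² = 94·0.5329 = 50.0926
4: (77−1)·0.84² = 76·0.7056 = 53.6256
Numerator = 113.1718; denominator = Σ(nₕ−1) = 194.
s²ₚ = 113.1718/194 = 0.5833598... → 0.58336.

0.58336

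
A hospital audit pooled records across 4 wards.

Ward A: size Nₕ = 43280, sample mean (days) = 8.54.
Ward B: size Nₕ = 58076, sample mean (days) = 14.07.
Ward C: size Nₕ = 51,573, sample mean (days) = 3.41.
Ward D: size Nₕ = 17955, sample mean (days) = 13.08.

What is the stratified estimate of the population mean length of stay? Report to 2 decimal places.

9.35

N = 43280 + 58076 + 51573 + 17955 = 170884.
Weight each subgroup mean by Nₕ/N and sum.
Σ Nₕx̄ₕ = 43280·8.54 + 58076·14.07 + 51573·3.41 + 17955·13.08 = 369611.2 + 817129.32 + 175863.93 + 234851.4 = 1597455.85.
Divide by N: 1597455.85 / 170884 = 9.3482... → 9.35.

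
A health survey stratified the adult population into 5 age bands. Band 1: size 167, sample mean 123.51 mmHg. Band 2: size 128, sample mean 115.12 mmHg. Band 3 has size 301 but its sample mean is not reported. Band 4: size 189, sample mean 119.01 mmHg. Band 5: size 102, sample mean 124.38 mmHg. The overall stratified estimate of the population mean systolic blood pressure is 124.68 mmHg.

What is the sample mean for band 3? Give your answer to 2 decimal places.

133.06

Σ Nₕx̄ₕ = N·μ, so 301·x̄_3 = 887·124.68 − (167·123.51 + 128·115.12 + 189·119.01 + 102·124.38).
= 110591.16 − 70541.18 = 40049.98.
x̄_3 = 40049.98 / 301 = 133.0564... → 133.06.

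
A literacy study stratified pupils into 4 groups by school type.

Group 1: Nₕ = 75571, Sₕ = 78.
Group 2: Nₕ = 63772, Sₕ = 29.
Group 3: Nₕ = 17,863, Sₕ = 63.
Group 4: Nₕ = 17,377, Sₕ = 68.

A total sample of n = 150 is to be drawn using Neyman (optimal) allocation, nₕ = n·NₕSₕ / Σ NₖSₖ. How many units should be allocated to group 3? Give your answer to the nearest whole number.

Σ NₕSₕ = 75571·78 + 63772·29 + 17863·63 + 17377·68 = 10050931.
Share for 3: 1125369/10050931 = 0.11197.
n_3 = 150 × 0.11197 = 16.795... → 17.

17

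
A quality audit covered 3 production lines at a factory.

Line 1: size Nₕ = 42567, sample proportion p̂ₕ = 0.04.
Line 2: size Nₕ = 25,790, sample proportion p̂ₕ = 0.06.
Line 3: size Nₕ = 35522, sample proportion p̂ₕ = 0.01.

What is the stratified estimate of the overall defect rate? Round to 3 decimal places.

0.035

N = 42567 + 25790 + 35522 = 103879.
Overall proportion = Σ (Nₕ/N)·p̂ₕ.
Σ Nₕp̂ₕ = 1702.68 + 1547.4 + 355.22 = 3605.3.
3605.3 / 103879 = 0.03471... → 0.035.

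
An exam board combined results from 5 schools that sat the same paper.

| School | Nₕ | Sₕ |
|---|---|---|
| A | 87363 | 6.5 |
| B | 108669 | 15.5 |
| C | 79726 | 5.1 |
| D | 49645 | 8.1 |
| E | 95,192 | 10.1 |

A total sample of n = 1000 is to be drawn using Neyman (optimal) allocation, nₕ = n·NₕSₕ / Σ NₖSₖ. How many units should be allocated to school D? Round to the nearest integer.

A: NₕSₕ = 87363·6.5 = 567859.5
B: NₕSₕ = 108669·15.5 = 1684369.5
C: NₕSₕ = 79726·5.1 = 406602.6
D: NₕSₕ = 49645·8.1 = 402124.5
E: NₕSₕ = 95192·10.1 = 961439.2
Σ NₕSₕ = 4022395.3.
n_D = 1000·402124.5/4022395.3 = 99.971... → 100.

100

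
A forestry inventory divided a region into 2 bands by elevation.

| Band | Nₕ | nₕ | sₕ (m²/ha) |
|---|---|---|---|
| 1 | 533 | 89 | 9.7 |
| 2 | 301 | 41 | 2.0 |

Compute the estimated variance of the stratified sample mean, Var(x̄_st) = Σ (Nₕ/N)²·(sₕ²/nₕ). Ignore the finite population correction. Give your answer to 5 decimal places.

N = 834. Term for each stratum: Wₕ²sₕ²/nₕ.
Var(x̄_st) = 0.43179318 + 0.01270799 = 0.44450117 → 0.44450.

0.44450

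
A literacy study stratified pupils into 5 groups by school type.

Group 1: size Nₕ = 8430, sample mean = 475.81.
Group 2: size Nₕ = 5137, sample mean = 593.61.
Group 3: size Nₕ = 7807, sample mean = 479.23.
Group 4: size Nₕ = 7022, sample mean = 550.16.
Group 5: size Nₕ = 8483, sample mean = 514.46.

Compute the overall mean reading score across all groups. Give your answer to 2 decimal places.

515.99

N = 8430 + 5137 + 7807 + 7022 + 8483 = 36879.
The stratified mean weights each stratum mean by its population share Nₕ/N.
Σ Nₕx̄ₕ = 8430·475.81 + 5137·593.61 + 7807·479.23 + 7022·550.16 + 8483·514.46 = 4011078.3 + 3049374.57 + 3741348.61 + 3863223.52 + 4364164.18 = 19029189.18.
Divide by N: 19029189.18 / 36879 = 515.9898... → 515.99.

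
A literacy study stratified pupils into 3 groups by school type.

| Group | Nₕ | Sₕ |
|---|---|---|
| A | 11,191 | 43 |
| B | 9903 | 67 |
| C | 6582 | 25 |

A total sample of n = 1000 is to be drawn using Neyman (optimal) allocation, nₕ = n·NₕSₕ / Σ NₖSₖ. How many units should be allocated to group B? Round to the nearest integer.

507

Σ NₕSₕ = 11191·43 + 9903·67 + 6582·25 = 1309264.
Share for B: 663501/1309264 = 0.50677.
n_B = 1000 × 0.50677 = 506.774... → 507.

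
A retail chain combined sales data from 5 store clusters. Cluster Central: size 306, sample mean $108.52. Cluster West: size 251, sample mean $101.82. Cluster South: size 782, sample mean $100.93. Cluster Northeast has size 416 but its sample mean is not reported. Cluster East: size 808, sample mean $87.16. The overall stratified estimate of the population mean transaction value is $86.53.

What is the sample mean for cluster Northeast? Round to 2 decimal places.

32.84

N = 306 + 251 + 782 + 416 + 808 = 2563.
Overall total = μ·N = 86.53·2563 = 221776.39.
Subtract the known strata: 306·108.52 + 251·101.82 + 782·100.93 + 808·87.16 = 208116.48.
Remaining total for cluster Northeast: 221776.39 − 208116.48 = 13659.91.
Divide by its size: 13659.91 / 416 = 32.8363... → 32.84.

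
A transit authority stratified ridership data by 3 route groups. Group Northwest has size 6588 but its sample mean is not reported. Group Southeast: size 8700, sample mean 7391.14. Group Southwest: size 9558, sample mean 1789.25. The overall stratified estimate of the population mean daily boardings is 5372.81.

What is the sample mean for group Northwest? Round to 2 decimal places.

Σ Nₕx̄ₕ = N·μ, so 6588·x̄_Northwest = 24846·5372.81 − (8700·7391.14 + 9558·1789.25).
= 133492837.26 − 81404569.5 = 52088267.76.
x̄_Northwest = 52088267.76 / 6588 = 7906.5373... → 7906.54.

7906.54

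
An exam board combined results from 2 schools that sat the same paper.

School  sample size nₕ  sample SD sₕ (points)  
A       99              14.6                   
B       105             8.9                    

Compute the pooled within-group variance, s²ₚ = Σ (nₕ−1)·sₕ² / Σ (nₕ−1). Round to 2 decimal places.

144.20

Degrees of freedom: 98 + 104 = 202.
Σ(nₕ−1)sₕ² = 98·213.16 + 104·79.21 = 29127.52.
s²ₚ = 29127.52 / 202 = 144.1956... → 144.20.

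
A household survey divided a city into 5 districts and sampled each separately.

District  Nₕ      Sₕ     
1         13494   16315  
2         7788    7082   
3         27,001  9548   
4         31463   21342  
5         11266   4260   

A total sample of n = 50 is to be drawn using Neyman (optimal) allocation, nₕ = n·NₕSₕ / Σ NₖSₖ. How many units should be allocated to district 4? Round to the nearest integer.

Σ NₕSₕ = 13494·16315 + 7788·7082 + 27001·9548 + 31463·21342 + 11266·4260 = 1252591280.
Share for 4: 671483346/1252591280 = 0.53608.
n_4 = 50 × 0.53608 = 26.804... → 27.

27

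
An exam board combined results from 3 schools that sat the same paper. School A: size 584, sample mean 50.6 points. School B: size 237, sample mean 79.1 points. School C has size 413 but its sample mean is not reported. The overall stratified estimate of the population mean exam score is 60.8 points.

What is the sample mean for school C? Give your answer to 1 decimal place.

64.7

Σ Nₕx̄ₕ = N·μ, so 413·x̄_C = 1234·60.8 − (584·50.6 + 237·79.1).
= 75027.2 − 48297.1 = 26730.1.
x̄_C = 26730.1 / 413 = 64.722... → 64.7.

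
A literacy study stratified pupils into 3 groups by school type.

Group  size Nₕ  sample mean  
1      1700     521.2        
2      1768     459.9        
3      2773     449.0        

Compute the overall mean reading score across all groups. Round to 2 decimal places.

N = 6241; weights Wₕ = Nₕ/N = (0.2724, 0.2833, 0.4443).
x̄_st = Σ Wₕ·x̄ₕ = 0.2724·521.2 + 0.2833·459.9 + 0.4443·449.0 ≈ 471.7546...
→ 471.75.

471.75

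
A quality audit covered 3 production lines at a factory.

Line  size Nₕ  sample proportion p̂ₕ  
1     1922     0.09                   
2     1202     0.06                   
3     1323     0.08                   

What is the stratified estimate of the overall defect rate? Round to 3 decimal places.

N = 1922 + 1202 + 1323 = 4447.
Overall proportion = Σ (Nₕ/N)·p̂ₕ.
Σ Nₕp̂ₕ = 172.98 + 72.12 + 105.84 = 350.94.
350.94 / 4447 = 0.07892... → 0.079.

0.079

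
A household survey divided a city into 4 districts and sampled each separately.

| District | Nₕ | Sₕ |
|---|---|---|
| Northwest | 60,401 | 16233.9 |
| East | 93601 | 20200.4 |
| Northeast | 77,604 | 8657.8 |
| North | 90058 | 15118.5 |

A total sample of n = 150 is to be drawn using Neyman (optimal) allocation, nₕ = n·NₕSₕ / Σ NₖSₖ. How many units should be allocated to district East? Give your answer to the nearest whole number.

58

Northwest: NₕSₕ = 60401·16233.9 = 980543793.9
East: NₕSₕ = 93601·20200.4 = 1890777640.4
Northeast: NₕSₕ = 77604·8657.8 = 671879911.2
North: NₕSₕ = 90058·15118.5 = 1361541873
Σ NₕSₕ = 4904743218.5.
n_East = 150·1890777640.4/4904743218.5 = 57.825... → 58.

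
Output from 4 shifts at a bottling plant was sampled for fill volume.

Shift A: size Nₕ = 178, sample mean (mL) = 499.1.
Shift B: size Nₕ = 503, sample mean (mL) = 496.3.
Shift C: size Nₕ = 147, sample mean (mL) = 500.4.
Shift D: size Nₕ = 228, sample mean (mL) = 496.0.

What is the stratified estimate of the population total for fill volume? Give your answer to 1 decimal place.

525125.5

Population total = Σ Nₕ·x̄ₕ (each stratum's size times its mean).
178·499.1 + 503·496.3 + 147·500.4 + 228·496.0 = 88839.8 + 249638.9 + 73558.8 + 113088 = 525125.5.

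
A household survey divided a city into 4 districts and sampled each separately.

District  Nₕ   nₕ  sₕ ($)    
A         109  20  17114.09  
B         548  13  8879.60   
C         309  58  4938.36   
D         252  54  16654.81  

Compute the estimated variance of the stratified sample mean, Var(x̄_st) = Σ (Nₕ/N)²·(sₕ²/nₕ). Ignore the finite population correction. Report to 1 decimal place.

N = 1218; Wₕ = Nₕ/N.
district A: (109/1218)²·17114.09²/20 = 117283.2648
district B: (548/1218)²·8879.60²/13 = 1227750.1422
district C: (309/1218)²·4938.36²/58 = 27061.9995
district D: (252/1218)²·16654.81²/54 = 219883.2312
Sum = 1591978.6376 → 1591978.6.

1591978.6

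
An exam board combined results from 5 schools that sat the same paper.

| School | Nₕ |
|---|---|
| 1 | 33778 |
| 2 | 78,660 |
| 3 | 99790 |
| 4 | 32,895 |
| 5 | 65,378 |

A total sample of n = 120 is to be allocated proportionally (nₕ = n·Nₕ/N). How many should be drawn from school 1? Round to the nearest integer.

Share of school 1 = 33778/310501 = 0.10879.
Allocate 120 × 0.10879 = 13.054... → 13.

13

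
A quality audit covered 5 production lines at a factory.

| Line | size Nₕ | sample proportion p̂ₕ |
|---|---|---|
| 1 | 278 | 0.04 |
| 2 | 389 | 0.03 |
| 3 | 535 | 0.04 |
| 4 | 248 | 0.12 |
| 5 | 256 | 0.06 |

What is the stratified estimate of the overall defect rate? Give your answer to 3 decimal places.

Wₕ = Nₕ/N with N = 1706: 0.1630, 0.2280, 0.3136, 0.1454, 0.1501.
p̂_st = 0.1630·0.04 + 0.2280·0.03 + 0.3136·0.04 + 0.1454·0.12 + 0.1501·0.06 ≈ 0.05235... → 0.052.

0.052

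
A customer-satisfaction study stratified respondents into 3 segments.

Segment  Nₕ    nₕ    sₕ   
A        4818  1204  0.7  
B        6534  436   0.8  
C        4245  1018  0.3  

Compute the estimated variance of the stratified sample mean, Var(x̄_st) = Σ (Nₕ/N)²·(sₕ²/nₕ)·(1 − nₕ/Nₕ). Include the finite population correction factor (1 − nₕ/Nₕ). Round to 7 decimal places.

0.0002745

N = 15597; Wₕ = Nₕ/N.
segment A: (4818/15597)²·0.7²/1204·(1 − 1204/4818) = 0.0000291301
segment B: (6534/15597)²·0.8²/436·(1 − 436/6534) = 0.0002404240
segment C: (4245/15597)²·0.3²/1018·(1 − 1018/4245) = 0.0000049784
Sum = 0.0002745326 → 0.0002745.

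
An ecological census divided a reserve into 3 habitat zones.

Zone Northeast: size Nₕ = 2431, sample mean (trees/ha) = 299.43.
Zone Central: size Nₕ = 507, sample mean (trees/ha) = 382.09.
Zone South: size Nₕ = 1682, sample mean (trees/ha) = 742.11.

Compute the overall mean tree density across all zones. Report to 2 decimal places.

469.67

N = 2431 + 507 + 1682 = 4620.
The stratified mean weights each stratum mean by its population share Nₕ/N.
Σ Nₕx̄ₕ = 2431·299.43 + 507·382.09 + 1682·742.11 = 727914.33 + 193719.63 + 1248229.02 = 2169862.98.
Divide by N: 2169862.98 / 4620 = 469.6673... → 469.67.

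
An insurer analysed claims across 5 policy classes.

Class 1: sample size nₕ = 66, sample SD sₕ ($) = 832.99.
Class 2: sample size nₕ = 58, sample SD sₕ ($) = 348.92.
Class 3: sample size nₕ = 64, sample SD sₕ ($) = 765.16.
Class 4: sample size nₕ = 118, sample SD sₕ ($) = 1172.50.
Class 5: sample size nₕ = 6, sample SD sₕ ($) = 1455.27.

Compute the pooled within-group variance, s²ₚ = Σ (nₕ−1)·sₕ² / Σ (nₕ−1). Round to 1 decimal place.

1: (66−1)·832.99² = 65·693872.3401 = 45101702.1065
2: (58−1)·348.92² = 57·121745.1664 = 6939474.4848
3: (64−1)·765.16² = 63·585469.8256 = 36884599.0128
4: (118−1)·1172.50² = 117·1374756.25 = 160846481.25
5: (6−1)·1455.27² = 5·2117810.7729 = 10589053.8645
Numerator = 260361310.7186; denominator = Σ(nₕ−1) = 307.
s²ₚ = 260361310.7186/307 = 848082.445... → 848082.4.

848082.4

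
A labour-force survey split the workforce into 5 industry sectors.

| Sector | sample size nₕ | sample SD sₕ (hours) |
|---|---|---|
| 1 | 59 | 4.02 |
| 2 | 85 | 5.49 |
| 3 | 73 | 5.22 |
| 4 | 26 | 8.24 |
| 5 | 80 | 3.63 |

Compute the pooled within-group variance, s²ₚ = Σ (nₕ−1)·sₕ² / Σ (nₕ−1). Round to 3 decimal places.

1: (59−1)·4.02² = 58·16.1604 = 937.3032
2: (85−1)·5.49² = 84·30.1401 = 2531.7684
3: (73−1)·5.22² = 72·27.2484 = 1961.8848
4: (26−1)·8.24² = 25·67.8976 = 1697.44
5: (80−1)·3.63² = 79·13.1769 = 1040.9751
Numerator = 8169.3715; denominator = Σ(nₕ−1) = 318.
s²ₚ = 8169.3715/318 = 25.68985... → 25.690.

25.690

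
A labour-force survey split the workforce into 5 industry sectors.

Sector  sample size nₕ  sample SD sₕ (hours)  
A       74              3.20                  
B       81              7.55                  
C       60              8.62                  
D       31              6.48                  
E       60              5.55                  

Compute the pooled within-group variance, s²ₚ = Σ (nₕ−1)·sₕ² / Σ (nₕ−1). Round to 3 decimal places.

Degrees of freedom: 73 + 80 + 59 + 30 + 59 = 301.
Σ(nₕ−1)sₕ² = 73·10.24 + 80·57.0025 + 59·74.3044 + 30·41.9904 + 59·30.8025 = 12768.7391.
s²ₚ = 12768.7391 / 301 = 42.42106... → 42.421.

42.421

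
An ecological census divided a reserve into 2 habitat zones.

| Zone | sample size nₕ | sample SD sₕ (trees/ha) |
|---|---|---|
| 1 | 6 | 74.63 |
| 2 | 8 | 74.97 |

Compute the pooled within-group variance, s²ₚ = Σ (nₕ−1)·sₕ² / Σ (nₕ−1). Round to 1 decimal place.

5599.3

Degrees of freedom: 5 + 7 = 12.
Σ(nₕ−1)sₕ² = 5·5569.6369 + 7·5620.5009 = 67191.6908.
s²ₚ = 67191.6908 / 12 = 5599.308... → 5599.3.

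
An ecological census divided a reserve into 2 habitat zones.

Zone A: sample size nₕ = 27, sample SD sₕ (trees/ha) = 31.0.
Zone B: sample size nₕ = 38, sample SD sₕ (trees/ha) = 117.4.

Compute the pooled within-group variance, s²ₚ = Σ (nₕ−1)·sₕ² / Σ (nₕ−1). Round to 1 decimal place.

8491.2

A: (27−1)·31.0² = 26·961 = 24986
B: (38−1)·117.4² = 37·13782.76 = 509962.12
Numerator = 534948.12; denominator = Σ(nₕ−1) = 63.
s²ₚ = 534948.12/63 = 8491.24 → 8491.2.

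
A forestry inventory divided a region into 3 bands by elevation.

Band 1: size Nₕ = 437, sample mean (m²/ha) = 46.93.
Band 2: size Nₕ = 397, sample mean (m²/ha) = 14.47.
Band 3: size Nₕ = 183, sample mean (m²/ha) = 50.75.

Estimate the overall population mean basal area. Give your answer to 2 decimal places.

34.95

N = 437 + 397 + 183 = 1017.
The stratified mean weights each stratum mean by its population share Nₕ/N.
Σ Nₕx̄ₕ = 437·46.93 + 397·14.47 + 183·50.75 = 20508.41 + 5744.59 + 9287.25 = 35540.25.
Divide by N: 35540.25 / 1017 = 34.9462... → 34.95.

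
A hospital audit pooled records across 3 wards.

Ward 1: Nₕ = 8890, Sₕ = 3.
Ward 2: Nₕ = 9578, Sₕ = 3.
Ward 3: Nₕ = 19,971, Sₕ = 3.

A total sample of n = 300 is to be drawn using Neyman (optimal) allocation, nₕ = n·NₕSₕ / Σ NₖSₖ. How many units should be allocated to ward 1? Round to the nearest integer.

1: NₕSₕ = 8890·3 = 26670
2: NₕSₕ = 9578·3 = 28734
3: NₕSₕ = 19971·3 = 59913
Σ NₕSₕ = 115317.
n_1 = 300·26670/115317 = 69.383... → 69.

69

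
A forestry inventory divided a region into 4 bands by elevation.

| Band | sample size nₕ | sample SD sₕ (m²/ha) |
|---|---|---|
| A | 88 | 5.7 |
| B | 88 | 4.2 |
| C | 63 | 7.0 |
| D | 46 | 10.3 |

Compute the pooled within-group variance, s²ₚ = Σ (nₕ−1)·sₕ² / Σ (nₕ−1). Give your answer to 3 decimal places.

Degrees of freedom: 87 + 87 + 62 + 45 = 281.
Σ(nₕ−1)sₕ² = 87·32.49 + 87·17.64 + 62·49 + 45·106.09 = 12173.36.
s²ₚ = 12173.36 / 281 = 43.32157... → 43.322.

43.322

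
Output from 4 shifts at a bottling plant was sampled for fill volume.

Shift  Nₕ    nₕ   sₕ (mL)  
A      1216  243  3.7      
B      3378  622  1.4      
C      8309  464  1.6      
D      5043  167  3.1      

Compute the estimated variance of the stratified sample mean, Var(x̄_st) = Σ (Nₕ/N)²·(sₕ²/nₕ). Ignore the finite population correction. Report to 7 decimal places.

N = 17946; Wₕ = Nₕ/N.
shift A: (1216/17946)²·3.7²/243 = 0.0002586598
shift B: (3378/17946)²·1.4²/622 = 0.0001116477
shift C: (8309/17946)²·1.6²/464 = 0.0011827261
shift D: (5043/17946)²·3.1²/167 = 0.0045441172
Sum = 0.0060971508 → 0.0060972.

0.0060972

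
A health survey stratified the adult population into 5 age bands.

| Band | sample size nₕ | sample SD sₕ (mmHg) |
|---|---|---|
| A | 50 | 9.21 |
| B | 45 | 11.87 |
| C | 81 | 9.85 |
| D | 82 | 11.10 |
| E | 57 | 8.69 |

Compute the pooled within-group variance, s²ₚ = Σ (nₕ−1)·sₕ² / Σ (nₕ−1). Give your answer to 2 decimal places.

A: (50−1)·9.21² = 49·84.8241 = 4156.3809
B: (45−1)·11.87² = 44·140.8969 = 6199.4636
C: (81−1)·9.85² = 80·97.0225 = 7761.8
D: (82−1)·11.10² = 81·123.21 = 9980.01
E: (57−1)·8.69² = 56·75.5161 = 4228.9016
Numerator = 32326.5561; denominator = Σ(nₕ−1) = 310.
s²ₚ = 32326.5561/310 = 104.2792... → 104.28.

104.28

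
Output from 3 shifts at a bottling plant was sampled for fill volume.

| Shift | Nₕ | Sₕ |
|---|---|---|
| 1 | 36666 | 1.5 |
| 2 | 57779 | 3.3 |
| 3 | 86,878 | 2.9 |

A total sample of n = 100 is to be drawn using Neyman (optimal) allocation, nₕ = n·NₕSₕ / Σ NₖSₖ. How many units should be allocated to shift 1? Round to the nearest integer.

1: NₕSₕ = 36666·1.5 = 54999
2: NₕSₕ = 57779·3.3 = 190670.7
3: NₕSₕ = 86878·2.9 = 251946.2
Σ NₕSₕ = 497615.9.
n_1 = 100·54999/497615.9 = 11.053... → 11.

11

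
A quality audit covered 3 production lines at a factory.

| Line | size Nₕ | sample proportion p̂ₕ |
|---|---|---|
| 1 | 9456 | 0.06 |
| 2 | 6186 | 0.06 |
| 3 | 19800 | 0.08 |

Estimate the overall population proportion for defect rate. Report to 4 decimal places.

0.0712

N = 9456 + 6186 + 19800 = 35442.
Overall proportion = Σ (Nₕ/N)·p̂ₕ.
Σ Nₕp̂ₕ = 567.36 + 371.16 + 1584 = 2522.52.
2522.52 / 35442 = 0.071173... → 0.0712.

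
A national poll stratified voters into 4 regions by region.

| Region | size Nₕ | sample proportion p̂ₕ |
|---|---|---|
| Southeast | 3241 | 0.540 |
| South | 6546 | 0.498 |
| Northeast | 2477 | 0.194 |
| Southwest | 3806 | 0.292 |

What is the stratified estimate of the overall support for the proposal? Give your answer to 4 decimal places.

N = 3241 + 6546 + 2477 + 3806 = 16070.
Overall proportion = Σ (Nₕ/N)·p̂ₕ.
Σ Nₕp̂ₕ = 1750.14 + 3259.908 + 480.538 + 1111.352 = 6601.938.
6601.938 / 16070 = 0.410824... → 0.4108.

0.4108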